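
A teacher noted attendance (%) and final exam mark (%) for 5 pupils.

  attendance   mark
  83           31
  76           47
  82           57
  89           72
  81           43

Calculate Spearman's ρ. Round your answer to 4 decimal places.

Rank attendance: 4, 1, 3, 5, 2
Rank mark: 1, 3, 4, 5, 2
d = rank(attendance) − rank(mark): 3, -2, -1, 0, 0; Σd² = 14
ρ = 1 − 6Σd² / [n(n²−1)] = 1 − 6×14 / (5×24) = 1 − 84/120 ≈ 0.3000

0.3000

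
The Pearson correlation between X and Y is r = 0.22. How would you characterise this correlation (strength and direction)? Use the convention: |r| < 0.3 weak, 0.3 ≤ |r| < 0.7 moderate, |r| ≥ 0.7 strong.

weak positive

r = 0.22 > 0 so the relationship is positive.
|r| = 0.22, which falls in the weak range.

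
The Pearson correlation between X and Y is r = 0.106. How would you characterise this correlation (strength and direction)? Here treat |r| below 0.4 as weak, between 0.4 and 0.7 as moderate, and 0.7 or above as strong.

weak positive

r = 0.106 > 0 so the relationship is positive.
|r| = 0.106, which falls in the weak range.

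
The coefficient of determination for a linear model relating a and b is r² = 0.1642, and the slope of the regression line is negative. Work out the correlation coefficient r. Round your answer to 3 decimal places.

-0.405

|r| = √0.1642 = 0.405
The association is negative, so r = −0.405.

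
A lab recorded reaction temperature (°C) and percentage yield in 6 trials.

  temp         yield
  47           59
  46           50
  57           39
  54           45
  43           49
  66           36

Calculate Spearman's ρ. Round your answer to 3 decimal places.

Rank temp: 3, 2, 5, 4, 1, 6
Rank yield: 6, 5, 2, 3, 4, 1
d = rank(temp) − rank(yield): -3, -3, 3, 1, -3, 5; Σd² = 62
ρ = 1 − 6Σd² / [n(n²−1)] = 1 − 6×62 / (6×35) = 1 − 372/210 ≈ -0.771

-0.771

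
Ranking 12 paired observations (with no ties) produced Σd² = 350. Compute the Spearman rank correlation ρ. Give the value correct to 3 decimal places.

ρ = 1 − 6Σd² / [n(n²−1)] = 1 − 6×350 / (12×143)
  = 1 − 2100/1716 = 1 − 1.2238 ≈ -0.224

-0.224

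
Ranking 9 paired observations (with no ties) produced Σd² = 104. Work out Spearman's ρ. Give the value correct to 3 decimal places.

0.133

ρ = 1 − 6Σd² / [n(n²−1)] = 1 − 6×104 / (9×80)
  = 1 − 624/720 = 1 − 0.8667 ≈ 0.133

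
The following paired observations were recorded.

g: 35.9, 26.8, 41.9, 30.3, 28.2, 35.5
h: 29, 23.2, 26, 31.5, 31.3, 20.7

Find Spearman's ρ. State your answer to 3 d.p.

-0.086

Rank g: 5, 1, 6, 3, 2, 4
Rank h: 4, 2, 3, 6, 5, 1
d = rank(g) − rank(h): 1, -1, 3, -3, -3, 3; Σd² = 38
ρ = 1 − 6Σd² / [n(n²−1)] = 1 − 6×38 / (6×35) = 1 − 228/210 ≈ -0.086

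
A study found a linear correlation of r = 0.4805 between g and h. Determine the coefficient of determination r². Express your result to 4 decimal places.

r² = (0.4805)² = 0.2309

0.2309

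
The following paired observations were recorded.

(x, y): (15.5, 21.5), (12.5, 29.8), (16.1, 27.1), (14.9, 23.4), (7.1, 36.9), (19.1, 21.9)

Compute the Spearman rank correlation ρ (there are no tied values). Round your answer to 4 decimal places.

Rank x: 4, 2, 5, 3, 1, 6
Rank y: 1, 5, 4, 3, 6, 2
d = rank(x) − rank(y): 3, -3, 1, 0, -5, 4; Σd² = 60
ρ = 1 − 6Σd² / [n(n²−1)] = 1 − 6×60 / (6×35) = 1 − 360/210 ≈ -0.7143

-0.7143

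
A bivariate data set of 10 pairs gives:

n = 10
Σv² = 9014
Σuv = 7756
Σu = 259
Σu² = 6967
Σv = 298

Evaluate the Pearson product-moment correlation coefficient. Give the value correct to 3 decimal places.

r = (nΣuv − ΣuΣv) / √[(nΣu² − (Σu)²)(nΣv² − (Σv)²)]
Numerator: 10×7756 − 259×298 = 378
Denominator: √[(69670 − 67081)(90140 − 88804)] = √[2589 × 1336] = 1859.8129
r = 378 / 1859.8129 ≈ 0.203

0.203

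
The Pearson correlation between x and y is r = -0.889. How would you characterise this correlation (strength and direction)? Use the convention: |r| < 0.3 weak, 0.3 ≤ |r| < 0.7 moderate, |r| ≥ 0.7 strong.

r = -0.889 < 0 so the relationship is negative.
|r| = 0.889, which falls in the strong range.

strong negative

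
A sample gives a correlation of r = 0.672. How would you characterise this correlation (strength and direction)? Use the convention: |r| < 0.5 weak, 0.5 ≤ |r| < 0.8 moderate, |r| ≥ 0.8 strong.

r = 0.672 > 0 so the relationship is positive.
|r| = 0.672, which falls in the moderate range.

moderate positive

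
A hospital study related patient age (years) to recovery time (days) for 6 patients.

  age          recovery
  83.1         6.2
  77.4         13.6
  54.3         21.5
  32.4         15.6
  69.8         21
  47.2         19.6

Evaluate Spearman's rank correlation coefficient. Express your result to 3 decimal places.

-0.486

Rank age: 6, 5, 3, 1, 4, 2
Rank recovery: 1, 2, 6, 3, 5, 4
d = rank(age) − rank(recovery): 5, 3, -3, -2, -1, -2; Σd² = 52
ρ = 1 − 6Σd² / [n(n²−1)] = 1 − 6×52 / (6×35) = 1 − 312/210 ≈ -0.486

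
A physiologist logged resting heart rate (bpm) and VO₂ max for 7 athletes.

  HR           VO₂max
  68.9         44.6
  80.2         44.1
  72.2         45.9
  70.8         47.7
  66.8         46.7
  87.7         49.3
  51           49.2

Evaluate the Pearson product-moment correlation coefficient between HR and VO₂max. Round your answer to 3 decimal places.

-0.192

n = 7, Σx = 497.6, Σy = 327.5, Σx² = 36159.26, Σy² = 15348.09, Σxy = 23253.27
nΣxy − ΣxΣy = 162772.89 − 162964 = -191.11
nΣx² − (Σx)² = 253114.82 − 247605.76 = 5509.06; nΣy² − (Σy)² = 107436.63 − 107256.25 = 180.38
r = -191.11 / √(5509.06 × 180.38) = -191.11 / 996.8572 ≈ -0.192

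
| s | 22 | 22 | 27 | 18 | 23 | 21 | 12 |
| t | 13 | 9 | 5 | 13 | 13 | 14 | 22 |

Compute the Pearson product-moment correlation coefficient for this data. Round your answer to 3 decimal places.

n = 7, Σs = 145, Σt = 89, Σs² = 3135, Σt² = 1293, Σst = 1710
nΣst − ΣsΣt = 11970 − 12905 = -935
nΣs² − (Σs)² = 21945 − 21025 = 920; nΣt² − (Σt)² = 9051 − 7921 = 1130
r = -935 / √(920 × 1130) = -935 / 1019.6078 ≈ -0.917

-0.917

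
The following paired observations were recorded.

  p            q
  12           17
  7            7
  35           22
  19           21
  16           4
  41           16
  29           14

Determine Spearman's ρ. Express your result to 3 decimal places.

0.429

Rank p: 2, 1, 6, 4, 3, 7, 5
Rank q: 5, 2, 7, 6, 1, 4, 3
d = rank(p) − rank(q): -3, -1, -1, -2, 2, 3, 2; Σd² = 32
ρ = 1 − 6Σd² / [n(n²−1)] = 1 − 6×32 / (7×48) = 1 − 192/336 ≈ 0.429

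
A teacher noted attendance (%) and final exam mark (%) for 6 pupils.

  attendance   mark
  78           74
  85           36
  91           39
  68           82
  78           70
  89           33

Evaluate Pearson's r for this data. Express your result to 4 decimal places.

-0.9231

n = 6, Σx = 489, Σy = 334, Σx² = 40219, Σy² = 21006, Σxy = 26354
nΣxy − ΣxΣy = 158124 − 163326 = -5202
nΣx² − (Σx)² = 241314 − 239121 = 2193; nΣy² − (Σy)² = 126036 − 111556 = 14480
r = -5202 / √(2193 × 14480) = -5202 / 5635.1256 ≈ -0.9231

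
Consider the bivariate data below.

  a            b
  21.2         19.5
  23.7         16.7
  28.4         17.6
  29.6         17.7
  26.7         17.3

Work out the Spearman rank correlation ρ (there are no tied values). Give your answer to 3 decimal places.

0.000

Rank a: 1, 2, 4, 5, 3
Rank b: 5, 1, 3, 4, 2
d = rank(a) − rank(b): -4, 1, 1, 1, 1; Σd² = 20
ρ = 1 − 6Σd² / [n(n²−1)] = 1 − 6×20 / (5×24) = 1 − 120/120 ≈ 0.000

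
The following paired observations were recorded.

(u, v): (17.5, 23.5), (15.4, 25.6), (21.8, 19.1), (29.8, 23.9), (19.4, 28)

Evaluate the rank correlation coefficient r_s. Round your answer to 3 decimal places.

-0.300

Rank u: 2, 1, 4, 5, 3
Rank v: 2, 4, 1, 3, 5
d = rank(u) − rank(v): 0, -3, 3, 2, -2; Σd² = 26
ρ = 1 − 6Σd² / [n(n²−1)] = 1 − 6×26 / (5×24) = 1 − 156/120 ≈ -0.300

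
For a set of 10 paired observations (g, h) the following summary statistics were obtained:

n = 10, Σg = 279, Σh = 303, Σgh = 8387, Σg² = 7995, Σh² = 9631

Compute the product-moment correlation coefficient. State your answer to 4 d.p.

r = (nΣgh − ΣgΣh) / √[(nΣg² − (Σg)²)(nΣh² − (Σh)²)]
Numerator: 10×8387 − 279×303 = -667
Denominator: √[(79950 − 77841)(96310 − 91809)] = √[2109 × 4501] = 3081.0078
r = -667 / 3081.0078 ≈ -0.2165

-0.2165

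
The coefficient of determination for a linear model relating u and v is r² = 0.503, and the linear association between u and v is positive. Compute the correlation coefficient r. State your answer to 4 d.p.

0.7092

|r| = √0.503 = 0.7092
The association is positive, so r = 0.7092.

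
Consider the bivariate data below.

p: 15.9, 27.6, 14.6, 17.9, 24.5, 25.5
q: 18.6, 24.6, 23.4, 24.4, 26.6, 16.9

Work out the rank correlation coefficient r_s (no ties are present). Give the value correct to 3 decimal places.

0.257

Rank p: 2, 6, 1, 3, 4, 5
Rank q: 2, 5, 3, 4, 6, 1
d = rank(p) − rank(q): 0, 1, -2, -1, -2, 4; Σd² = 26
ρ = 1 − 6Σd² / [n(n²−1)] = 1 − 6×26 / (6×35) = 1 − 156/210 ≈ 0.257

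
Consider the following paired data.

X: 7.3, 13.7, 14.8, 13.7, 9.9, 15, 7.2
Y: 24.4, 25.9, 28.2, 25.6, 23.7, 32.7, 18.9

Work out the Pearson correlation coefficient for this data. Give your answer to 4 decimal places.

0.8113

n = 7, ΣX = 81.6, ΣY = 179.4, ΣX² = 1022.56, ΣY² = 4704.96, ΣXY = 2162.24
nΣXY − ΣXΣY = 15135.68 − 14639.04 = 496.64
nΣX² − (ΣX)² = 7157.92 − 6658.56 = 499.36; nΣY² − (ΣY)² = 32934.72 − 32184.36 = 750.36
r = 496.64 / √(499.36 × 750.36) = 496.64 / 612.1272 ≈ 0.8113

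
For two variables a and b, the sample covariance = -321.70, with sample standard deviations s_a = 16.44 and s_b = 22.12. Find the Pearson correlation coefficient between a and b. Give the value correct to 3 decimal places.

-0.885

r = Cov(a,b) / (s_a · s_b) = -321.70 / (16.44 × 22.12)
  = -321.70 / 363.6528 ≈ -0.885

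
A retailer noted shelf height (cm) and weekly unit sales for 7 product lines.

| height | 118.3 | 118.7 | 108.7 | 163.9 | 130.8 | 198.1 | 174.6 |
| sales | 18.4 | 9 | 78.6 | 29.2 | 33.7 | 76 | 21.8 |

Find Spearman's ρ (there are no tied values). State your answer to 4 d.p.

Rank height: 2, 3, 1, 5, 4, 7, 6
Rank sales: 2, 1, 7, 4, 5, 6, 3
d = rank(height) − rank(sales): 0, 2, -6, 1, -1, 1, 3; Σd² = 52
ρ = 1 − 6Σd² / [n(n²−1)] = 1 − 6×52 / (7×48) = 1 − 312/336 ≈ 0.0714

0.0714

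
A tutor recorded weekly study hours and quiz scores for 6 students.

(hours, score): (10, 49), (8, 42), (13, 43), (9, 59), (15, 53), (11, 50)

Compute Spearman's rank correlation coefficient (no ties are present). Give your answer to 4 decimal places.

Rank hours: 3, 1, 5, 2, 6, 4
Rank score: 3, 1, 2, 6, 5, 4
d = rank(hours) − rank(score): 0, 0, 3, -4, 1, 0; Σd² = 26
ρ = 1 − 6Σd² / [n(n²−1)] = 1 − 6×26 / (6×35) = 1 − 156/210 ≈ 0.2571

0.2571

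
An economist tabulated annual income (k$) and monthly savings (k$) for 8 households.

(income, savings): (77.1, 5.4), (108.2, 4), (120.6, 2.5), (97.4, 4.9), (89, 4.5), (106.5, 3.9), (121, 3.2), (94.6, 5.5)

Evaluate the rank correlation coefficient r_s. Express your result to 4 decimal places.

Rank income: 1, 6, 7, 4, 2, 5, 8, 3
Rank savings: 7, 4, 1, 6, 5, 3, 2, 8
d = rank(income) − rank(savings): -6, 2, 6, -2, -3, 2, 6, -5; Σd² = 154
ρ = 1 − 6Σd² / [n(n²−1)] = 1 − 6×154 / (8×63) = 1 − 924/504 ≈ -0.8333

-0.8333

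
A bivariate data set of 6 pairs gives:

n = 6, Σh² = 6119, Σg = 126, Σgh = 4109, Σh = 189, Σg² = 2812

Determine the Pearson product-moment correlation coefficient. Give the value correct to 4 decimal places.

0.8446

r = (nΣgh − ΣgΣh) / √[(nΣg² − (Σg)²)(nΣh² − (Σh)²)]
Numerator: 6×4109 − 126×189 = 840
Denominator: √[(16872 − 15876)(36714 − 35721)] = √[996 × 993] = 994.4989
r = 840 / 994.4989 ≈ 0.8446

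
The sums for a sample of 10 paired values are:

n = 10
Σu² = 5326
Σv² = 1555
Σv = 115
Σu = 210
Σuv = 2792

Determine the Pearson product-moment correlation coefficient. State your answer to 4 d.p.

0.8169

r = (nΣuv − ΣuΣv) / √[(nΣu² − (Σu)²)(nΣv² − (Σv)²)]
Numerator: 10×2792 − 210×115 = 3770
Denominator: √[(53260 − 44100)(15550 − 13225)] = √[9160 × 2325] = 4614.8673
r = 3770 / 4614.8673 ≈ 0.8169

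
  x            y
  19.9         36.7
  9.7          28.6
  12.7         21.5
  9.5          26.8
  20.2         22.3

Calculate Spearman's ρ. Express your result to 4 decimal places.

-0.1000

Rank x: 4, 2, 3, 1, 5
Rank y: 5, 4, 1, 3, 2
d = rank(x) − rank(y): -1, -2, 2, -2, 3; Σd² = 22
ρ = 1 − 6Σd² / [n(n²−1)] = 1 − 6×22 / (5×24) = 1 − 132/120 ≈ -0.1000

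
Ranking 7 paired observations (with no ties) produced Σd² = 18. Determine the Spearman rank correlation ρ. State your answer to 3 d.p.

0.679

ρ = 1 − 6Σd² / [n(n²−1)] = 1 − 6×18 / (7×48)
  = 1 − 108/336 = 1 − 0.3214 ≈ 0.679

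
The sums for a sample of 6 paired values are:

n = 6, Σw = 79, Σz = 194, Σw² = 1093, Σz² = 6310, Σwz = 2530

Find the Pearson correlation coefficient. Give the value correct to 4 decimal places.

r = (nΣwz − ΣwΣz) / √[(nΣw² − (Σw)²)(nΣz² − (Σz)²)]
Numerator: 6×2530 − 79×194 = -146
Denominator: √[(6558 − 6241)(37860 − 37636)] = √[317 × 224] = 266.4733
r = -146 / 266.4733 ≈ -0.5479

-0.5479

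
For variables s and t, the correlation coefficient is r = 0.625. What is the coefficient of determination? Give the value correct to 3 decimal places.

r² = (0.625)² = 0.391

0.391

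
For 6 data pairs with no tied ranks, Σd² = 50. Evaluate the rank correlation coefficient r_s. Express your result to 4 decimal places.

-0.4286

ρ = 1 − 6Σd² / [n(n²−1)] = 1 − 6×50 / (6×35)
  = 1 − 300/210 = 1 − 1.42857 ≈ -0.4286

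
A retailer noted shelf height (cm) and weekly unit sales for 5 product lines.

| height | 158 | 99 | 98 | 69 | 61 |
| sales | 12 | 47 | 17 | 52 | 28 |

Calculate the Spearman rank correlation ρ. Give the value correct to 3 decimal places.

Rank height: 5, 4, 3, 2, 1
Rank sales: 1, 4, 2, 5, 3
d = rank(height) − rank(sales): 4, 0, 1, -3, -2; Σd² = 30
ρ = 1 − 6Σd² / [n(n²−1)] = 1 − 6×30 / (5×24) = 1 − 180/120 ≈ -0.500

-0.500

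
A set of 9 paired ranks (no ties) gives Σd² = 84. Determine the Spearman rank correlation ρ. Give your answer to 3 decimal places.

ρ = 1 − 6Σd² / [n(n²−1)] = 1 − 6×84 / (9×80)
  = 1 − 504/720 = 1 − 0.7000 ≈ 0.300

0.300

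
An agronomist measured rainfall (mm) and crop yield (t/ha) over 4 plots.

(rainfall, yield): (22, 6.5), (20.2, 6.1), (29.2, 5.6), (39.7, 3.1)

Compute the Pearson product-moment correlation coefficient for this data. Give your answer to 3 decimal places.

-0.956

n = 4, Σx = 111.1, Σy = 21.3, Σx² = 3320.77, Σy² = 120.43, Σxy = 552.81
nΣxy − ΣxΣy = 2211.24 − 2366.43 = -155.19
nΣx² − (Σx)² = 13283.08 − 12343.21 = 939.87; nΣy² − (Σy)² = 481.72 − 453.69 = 28.03
r = -155.19 / √(939.87 × 28.03) = -155.19 / 162.3101 ≈ -0.956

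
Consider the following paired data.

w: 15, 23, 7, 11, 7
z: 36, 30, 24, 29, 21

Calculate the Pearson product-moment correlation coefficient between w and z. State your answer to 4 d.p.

0.6453

n = 5, Σw = 63, Σz = 140, Σw² = 973, Σz² = 4054, Σwz = 1864
nΣwz − ΣwΣz = 9320 − 8820 = 500
nΣw² − (Σw)² = 4865 − 3969 = 896; nΣz² − (Σz)² = 20270 − 19600 = 670
r = 500 / √(896 × 670) = 500 / 774.8032 ≈ 0.6453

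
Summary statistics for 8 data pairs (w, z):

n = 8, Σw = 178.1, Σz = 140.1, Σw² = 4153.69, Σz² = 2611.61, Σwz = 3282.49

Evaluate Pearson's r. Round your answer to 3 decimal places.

0.947

r = (nΣwz − ΣwΣz) / √[(nΣw² − (Σw)²)(nΣz² − (Σz)²)]
Numerator: 8×3282.49 − 178.1×140.1 = 1308.11
Denominator: √[(33229.52 − 31719.61)(20892.88 − 19628.01)] = √[1509.91 × 1264.87] = 1381.9696
r = 1308.11 / 1381.9696 ≈ 0.947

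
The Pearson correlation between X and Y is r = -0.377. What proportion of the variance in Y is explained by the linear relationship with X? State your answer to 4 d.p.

0.1421

r² = (-0.377)² = 0.1421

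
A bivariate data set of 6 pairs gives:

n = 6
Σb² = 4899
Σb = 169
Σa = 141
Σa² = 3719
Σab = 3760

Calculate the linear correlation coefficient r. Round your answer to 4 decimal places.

-0.8914

r = (nΣab − ΣaΣb) / √[(nΣa² − (Σa)²)(nΣb² − (Σb)²)]
Numerator: 6×3760 − 141×169 = -1269
Denominator: √[(22314 − 19881)(29394 − 28561)] = √[2433 × 833] = 1423.6183
r = -1269 / 1423.6183 ≈ -0.8914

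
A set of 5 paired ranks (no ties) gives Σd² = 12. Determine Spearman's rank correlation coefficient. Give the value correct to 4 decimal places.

ρ = 1 − 6Σd² / [n(n²−1)] = 1 − 6×12 / (5×24)
  = 1 − 72/120 = 1 − 0.60000 ≈ 0.4000

0.4000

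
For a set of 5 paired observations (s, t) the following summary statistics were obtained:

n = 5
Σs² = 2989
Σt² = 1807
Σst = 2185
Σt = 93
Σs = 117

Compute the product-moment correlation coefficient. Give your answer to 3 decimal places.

0.063

r = (nΣst − ΣsΣt) / √[(nΣs² − (Σs)²)(nΣt² − (Σt)²)]
Numerator: 5×2185 − 117×93 = 44
Denominator: √[(14945 − 13689)(9035 − 8649)] = √[1256 × 386] = 696.2873
r = 44 / 696.2873 ≈ 0.063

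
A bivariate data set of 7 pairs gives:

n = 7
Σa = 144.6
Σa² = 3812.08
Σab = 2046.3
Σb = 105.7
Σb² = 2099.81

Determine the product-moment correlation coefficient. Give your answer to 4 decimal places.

r = (nΣab − ΣaΣb) / √[(nΣa² − (Σa)²)(nΣb² − (Σb)²)]
Numerator: 7×2046.3 − 144.6×105.7 = -960.12
Denominator: √[(26684.56 − 20909.16)(14698.67 − 11172.49)] = √[5775.4 × 3526.18] = 4512.7708
r = -960.12 / 4512.7708 ≈ -0.2128

-0.2128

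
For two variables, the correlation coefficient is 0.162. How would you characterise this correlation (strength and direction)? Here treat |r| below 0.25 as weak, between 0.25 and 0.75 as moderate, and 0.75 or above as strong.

weak positive

r = 0.162 > 0 so the relationship is positive.
|r| = 0.162, which falls in the weak range.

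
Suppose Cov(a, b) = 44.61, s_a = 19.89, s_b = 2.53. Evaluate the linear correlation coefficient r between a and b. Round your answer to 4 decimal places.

0.8865

r = Cov(a,b) / (s_a · s_b) = 44.61 / (19.89 × 2.53)
  = 44.61 / 50.3217 ≈ 0.8865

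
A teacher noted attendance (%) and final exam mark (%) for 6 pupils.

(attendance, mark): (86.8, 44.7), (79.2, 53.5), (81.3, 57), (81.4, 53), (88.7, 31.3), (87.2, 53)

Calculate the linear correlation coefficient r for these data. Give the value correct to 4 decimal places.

-0.7309

n = 6, Σx = 504.6, Σy = 292.5, Σx² = 42514.06, Σy² = 14707.03, Σxy = 24463.37
nΣxy − ΣxΣy = 146780.22 − 147595.5 = -815.28
nΣx² − (Σx)² = 255084.36 − 254621.16 = 463.2; nΣy² − (Σy)² = 88242.18 − 85556.25 = 2685.93
r = -815.28 / √(463.2 × 2685.93) = -815.28 / 1115.4025 ≈ -0.7309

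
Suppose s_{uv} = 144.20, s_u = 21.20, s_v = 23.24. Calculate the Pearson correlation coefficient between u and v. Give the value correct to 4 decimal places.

0.2927

r = Cov(u,v) / (s_u · s_v) = 144.20 / (21.20 × 23.24)
  = 144.20 / 492.6880 ≈ 0.2927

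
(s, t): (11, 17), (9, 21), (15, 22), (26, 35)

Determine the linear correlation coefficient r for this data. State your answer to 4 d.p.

0.9413

n = 4, Σs = 61, Σt = 95, Σs² = 1103, Σt² = 2439, Σst = 1616
nΣst − ΣsΣt = 6464 − 5795 = 669
nΣs² − (Σs)² = 4412 − 3721 = 691; nΣt² − (Σt)² = 9756 − 9025 = 731
r = 669 / √(691 × 731) = 669 / 710.7187 ≈ 0.9413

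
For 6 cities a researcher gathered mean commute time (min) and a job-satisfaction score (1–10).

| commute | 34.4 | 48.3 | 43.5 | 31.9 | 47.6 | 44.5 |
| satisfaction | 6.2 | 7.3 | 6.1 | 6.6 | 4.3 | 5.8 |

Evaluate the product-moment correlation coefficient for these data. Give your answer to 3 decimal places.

n = 6, Σx = 250.2, Σy = 36.3, Σx² = 10672.12, Σy² = 224.63, Σxy = 1504.54
nΣxy − ΣxΣy = 9027.24 − 9082.26 = -55.02
nΣx² − (Σx)² = 64032.72 − 62600.04 = 1432.68; nΣy² − (Σy)² = 1347.78 − 1317.69 = 30.09
r = -55.02 / √(1432.68 × 30.09) = -55.02 / 207.6279 ≈ -0.265

-0.265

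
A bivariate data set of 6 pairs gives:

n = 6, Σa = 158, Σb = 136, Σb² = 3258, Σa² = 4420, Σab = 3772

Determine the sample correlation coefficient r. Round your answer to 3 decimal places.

0.894

r = (nΣab − ΣaΣb) / √[(nΣa² − (Σa)²)(nΣb² − (Σb)²)]
Numerator: 6×3772 − 158×136 = 1144
Denominator: √[(26520 − 24964)(19548 − 18496)] = √[1556 × 1052] = 1279.4186
r = 1144 / 1279.4186 ≈ 0.894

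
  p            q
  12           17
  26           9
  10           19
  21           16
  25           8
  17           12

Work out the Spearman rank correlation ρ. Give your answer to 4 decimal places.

-0.8857

Rank p: 2, 6, 1, 4, 5, 3
Rank q: 5, 2, 6, 4, 1, 3
d = rank(p) − rank(q): -3, 4, -5, 0, 4, 0; Σd² = 66
ρ = 1 − 6Σd² / [n(n²−1)] = 1 − 6×66 / (6×35) = 1 − 396/210 ≈ -0.8857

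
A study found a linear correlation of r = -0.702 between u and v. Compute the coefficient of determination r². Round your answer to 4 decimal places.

r² = (-0.702)² = 0.4928

0.4928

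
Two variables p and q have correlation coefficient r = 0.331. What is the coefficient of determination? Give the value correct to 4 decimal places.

r² = (0.331)² = 0.1096

0.1096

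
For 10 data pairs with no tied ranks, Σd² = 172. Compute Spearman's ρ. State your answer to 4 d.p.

ρ = 1 − 6Σd² / [n(n²−1)] = 1 − 6×172 / (10×99)
  = 1 − 1032/990 = 1 − 1.04242 ≈ -0.0424

-0.0424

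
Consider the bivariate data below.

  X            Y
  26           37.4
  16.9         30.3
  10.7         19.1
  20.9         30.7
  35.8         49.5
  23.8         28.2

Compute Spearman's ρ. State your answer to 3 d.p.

0.829

Rank X: 5, 2, 1, 3, 6, 4
Rank Y: 5, 3, 1, 4, 6, 2
d = rank(X) − rank(Y): 0, -1, 0, -1, 0, 2; Σd² = 6
ρ = 1 − 6Σd² / [n(n²−1)] = 1 − 6×6 / (6×35) = 1 − 36/210 ≈ 0.829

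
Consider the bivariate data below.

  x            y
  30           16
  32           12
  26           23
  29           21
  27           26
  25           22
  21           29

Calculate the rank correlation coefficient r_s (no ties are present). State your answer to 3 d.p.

-0.857

Rank x: 6, 7, 3, 5, 4, 2, 1
Rank y: 2, 1, 5, 3, 6, 4, 7
d = rank(x) − rank(y): 4, 6, -2, 2, -2, -2, -6; Σd² = 104
ρ = 1 − 6Σd² / [n(n²−1)] = 1 − 6×104 / (7×48) = 1 − 624/336 ≈ -0.857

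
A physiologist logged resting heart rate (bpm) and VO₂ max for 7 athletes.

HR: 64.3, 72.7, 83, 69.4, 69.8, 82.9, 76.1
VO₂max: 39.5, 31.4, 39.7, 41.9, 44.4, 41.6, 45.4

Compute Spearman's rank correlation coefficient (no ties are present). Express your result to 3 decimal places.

Rank HR: 1, 4, 7, 2, 3, 6, 5
Rank VO₂max: 2, 1, 3, 5, 6, 4, 7
d = rank(HR) − rank(VO₂max): -1, 3, 4, -3, -3, 2, -2; Σd² = 52
ρ = 1 − 6Σd² / [n(n²−1)] = 1 − 6×52 / (7×48) = 1 − 312/336 ≈ 0.071

0.071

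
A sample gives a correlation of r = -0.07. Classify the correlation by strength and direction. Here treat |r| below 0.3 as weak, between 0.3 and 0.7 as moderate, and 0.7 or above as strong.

weak negative

r = -0.07 < 0 so the relationship is negative.
|r| = 0.07, which falls in the weak range.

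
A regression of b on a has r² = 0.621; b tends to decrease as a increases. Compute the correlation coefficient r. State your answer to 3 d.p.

|r| = √0.621 = 0.788
The association is negative, so r = −0.788.

-0.788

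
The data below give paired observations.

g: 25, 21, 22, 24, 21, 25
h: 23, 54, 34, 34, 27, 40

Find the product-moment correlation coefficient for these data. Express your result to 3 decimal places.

-0.348

n = 6, Σg = 138, Σh = 212, Σg² = 3192, Σh² = 8086, Σgh = 4840
nΣgh − ΣgΣh = 29040 − 29256 = -216
nΣg² − (Σg)² = 19152 − 19044 = 108; nΣh² − (Σh)² = 48516 − 44944 = 3572
r = -216 / √(108 × 3572) = -216 / 621.1087 ≈ -0.348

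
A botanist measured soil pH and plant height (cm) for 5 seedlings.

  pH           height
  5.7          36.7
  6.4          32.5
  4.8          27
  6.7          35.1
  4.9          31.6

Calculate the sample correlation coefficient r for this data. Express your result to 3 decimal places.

0.648

n = 5, Σx = 28.5, Σy = 162.9, Σx² = 165.39, Σy² = 5362.71, Σxy = 936.8
nΣxy − ΣxΣy = 4684 − 4642.65 = 41.35
nΣx² − (Σx)² = 826.95 − 812.25 = 14.7; nΣy² − (Σy)² = 26813.55 − 26536.41 = 277.14
r = 41.35 / √(14.7 × 277.14) = 41.35 / 63.8276 ≈ 0.648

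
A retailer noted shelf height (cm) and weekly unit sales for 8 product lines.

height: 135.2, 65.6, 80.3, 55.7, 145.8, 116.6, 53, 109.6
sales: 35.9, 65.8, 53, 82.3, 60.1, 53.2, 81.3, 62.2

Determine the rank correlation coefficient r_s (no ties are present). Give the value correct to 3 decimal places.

-0.738

Rank height: 7, 3, 4, 2, 8, 6, 1, 5
Rank sales: 1, 6, 2, 8, 4, 3, 7, 5
d = rank(height) − rank(sales): 6, -3, 2, -6, 4, 3, -6, 0; Σd² = 146
ρ = 1 − 6Σd² / [n(n²−1)] = 1 − 6×146 / (8×63) = 1 − 876/504 ≈ -0.738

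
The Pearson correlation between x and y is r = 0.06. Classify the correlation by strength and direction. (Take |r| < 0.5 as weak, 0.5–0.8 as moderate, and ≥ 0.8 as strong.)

weak positive

r = 0.06 > 0 so the relationship is positive.
|r| = 0.06, which falls in the weak range.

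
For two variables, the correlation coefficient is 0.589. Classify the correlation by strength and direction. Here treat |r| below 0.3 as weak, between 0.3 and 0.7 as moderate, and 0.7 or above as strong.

r = 0.589 > 0 so the relationship is positive.
|r| = 0.589, which falls in the moderate range.

moderate positive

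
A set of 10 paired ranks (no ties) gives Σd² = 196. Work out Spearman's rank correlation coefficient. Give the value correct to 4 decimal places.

-0.1879

ρ = 1 − 6Σd² / [n(n²−1)] = 1 − 6×196 / (10×99)
  = 1 − 1176/990 = 1 − 1.18788 ≈ -0.1879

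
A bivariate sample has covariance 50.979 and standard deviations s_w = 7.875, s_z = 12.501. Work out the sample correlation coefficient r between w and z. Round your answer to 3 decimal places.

0.518

r = Cov(w,z) / (s_w · s_z) = 50.979 / (7.875 × 12.501)
  = 50.979 / 98.4454 ≈ 0.518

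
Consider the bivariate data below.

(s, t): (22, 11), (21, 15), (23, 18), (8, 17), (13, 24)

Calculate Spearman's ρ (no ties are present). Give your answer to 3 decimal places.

Rank s: 4, 3, 5, 1, 2
Rank t: 1, 2, 4, 3, 5
d = rank(s) − rank(t): 3, 1, 1, -2, -3; Σd² = 24
ρ = 1 − 6Σd² / [n(n²−1)] = 1 − 6×24 / (5×24) = 1 − 144/120 ≈ -0.200

-0.200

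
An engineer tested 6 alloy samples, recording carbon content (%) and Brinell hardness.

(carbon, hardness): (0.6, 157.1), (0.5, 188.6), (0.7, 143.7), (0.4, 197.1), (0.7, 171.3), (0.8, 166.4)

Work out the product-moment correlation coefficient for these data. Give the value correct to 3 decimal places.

n = 6, Σx = 3.7, Σy = 1024.2, Σx² = 2.39, Σy² = 176781.12, Σxy = 621.02
nΣxy − ΣxΣy = 3726.12 − 3789.54 = -63.42
nΣx² − (Σx)² = 14.34 − 13.69 = 0.65; nΣy² − (Σy)² = 1060686.72 − 1048985.64 = 11701.08
r = -63.42 / √(0.65 × 11701.08) = -63.42 / 87.2107 ≈ -0.727

-0.727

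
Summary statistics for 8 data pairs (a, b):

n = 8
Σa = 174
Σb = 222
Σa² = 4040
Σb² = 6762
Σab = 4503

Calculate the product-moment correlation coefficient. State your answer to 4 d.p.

r = (nΣab − ΣaΣb) / √[(nΣa² − (Σa)²)(nΣb² − (Σb)²)]
Numerator: 8×4503 − 174×222 = -2604
Denominator: √[(32320 − 30276)(54096 − 49284)] = √[2044 × 4812] = 3136.1964
r = -2604 / 3136.1964 ≈ -0.8303

-0.8303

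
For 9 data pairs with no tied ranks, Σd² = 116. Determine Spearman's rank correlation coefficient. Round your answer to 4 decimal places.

ρ = 1 − 6Σd² / [n(n²−1)] = 1 − 6×116 / (9×80)
  = 1 − 696/720 = 1 − 0.96667 ≈ 0.0333

0.0333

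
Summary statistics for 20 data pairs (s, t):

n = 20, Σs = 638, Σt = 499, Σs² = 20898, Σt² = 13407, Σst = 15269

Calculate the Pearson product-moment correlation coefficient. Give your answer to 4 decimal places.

-0.8982

r = (nΣst − ΣsΣt) / √[(nΣs² − (Σs)²)(nΣt² − (Σt)²)]
Numerator: 20×15269 − 638×499 = -12982
Denominator: √[(417960 − 407044)(268140 − 249001)] = √[10916 × 19139] = 14454.1110
r = -12982 / 14454.1110 ≈ -0.8982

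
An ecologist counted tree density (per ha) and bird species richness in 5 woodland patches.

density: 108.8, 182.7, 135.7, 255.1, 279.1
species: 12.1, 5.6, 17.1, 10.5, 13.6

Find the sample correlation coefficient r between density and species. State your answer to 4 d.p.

n = 5, Σx = 961.4, Σy = 58.9, Σx² = 206604.04, Σy² = 765.39, Σxy = 11134.38
nΣxy − ΣxΣy = 55671.9 − 56626.46 = -954.56
nΣx² − (Σx)² = 1033020.2 − 924289.96 = 108730.24; nΣy² − (Σy)² = 3826.95 − 3469.21 = 357.74
r = -954.56 / √(108730.24 × 357.74) = -954.56 / 6236.7585 ≈ -0.1531

-0.1531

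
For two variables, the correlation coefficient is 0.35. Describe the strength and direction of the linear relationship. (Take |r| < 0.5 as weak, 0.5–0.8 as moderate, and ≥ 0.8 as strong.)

r = 0.35 > 0 so the relationship is positive.
|r| = 0.35, which falls in the weak range.

weak positive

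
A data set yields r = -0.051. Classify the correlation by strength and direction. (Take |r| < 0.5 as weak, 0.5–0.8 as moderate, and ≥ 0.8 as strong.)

r = -0.051 < 0 so the relationship is negative.
|r| = 0.051, which falls in the weak range.

weak negative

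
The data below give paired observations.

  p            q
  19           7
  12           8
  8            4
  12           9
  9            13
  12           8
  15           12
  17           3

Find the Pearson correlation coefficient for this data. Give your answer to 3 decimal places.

n = 8, Σp = 104, Σq = 64, Σp² = 1452, Σq² = 596, Σpq = 813
nΣpq − ΣpΣq = 6504 − 6656 = -152
nΣp² − (Σp)² = 11616 − 10816 = 800; nΣq² − (Σq)² = 4768 − 4096 = 672
r = -152 / √(800 × 672) = -152 / 733.2121 ≈ -0.207

-0.207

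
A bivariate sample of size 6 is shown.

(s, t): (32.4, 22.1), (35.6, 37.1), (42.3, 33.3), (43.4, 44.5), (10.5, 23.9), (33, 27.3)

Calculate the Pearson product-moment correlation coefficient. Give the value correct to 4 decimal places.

n = 6, Σs = 197.2, Σt = 188.2, Σs² = 7189.22, Σt² = 6270.46, Σst = 6528.54
nΣst − ΣsΣt = 39171.24 − 37113.04 = 2058.2
nΣs² − (Σs)² = 43135.32 − 38887.84 = 4247.48; nΣt² − (Σt)² = 37622.76 − 35419.24 = 2203.52
r = 2058.2 / √(4247.48 × 2203.52) = 2058.2 / 3059.3148 ≈ 0.6728

0.6728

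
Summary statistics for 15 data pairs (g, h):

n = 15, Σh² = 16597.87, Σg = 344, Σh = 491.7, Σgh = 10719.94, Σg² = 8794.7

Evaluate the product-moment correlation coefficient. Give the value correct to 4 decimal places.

r = (nΣgh − ΣgΣh) / √[(nΣg² − (Σg)²)(nΣh² − (Σh)²)]
Numerator: 15×10719.94 − 344×491.7 = -8345.7
Denominator: √[(131920.5 − 118336)(248968.05 − 241768.89)] = √[13584.5 × 7199.16] = 9889.2360
r = -8345.7 / 9889.2360 ≈ -0.8439

-0.8439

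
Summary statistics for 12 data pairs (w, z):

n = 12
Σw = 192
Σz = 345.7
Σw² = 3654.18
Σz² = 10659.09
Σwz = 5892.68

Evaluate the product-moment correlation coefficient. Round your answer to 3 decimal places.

r = (nΣwz − ΣwΣz) / √[(nΣw² − (Σw)²)(nΣz² − (Σz)²)]
Numerator: 12×5892.68 − 192×345.7 = 4337.76
Denominator: √[(43850.16 − 36864)(127909.08 − 119508.49)] = √[6986.16 × 8400.59] = 7660.8006
r = 4337.76 / 7660.8006 ≈ 0.566

0.566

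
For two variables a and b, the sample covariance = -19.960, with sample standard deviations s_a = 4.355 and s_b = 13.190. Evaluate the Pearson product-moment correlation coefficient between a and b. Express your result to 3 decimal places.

r = Cov(a,b) / (s_a · s_b) = -19.960 / (4.355 × 13.190)
  = -19.960 / 57.4425 ≈ -0.347

-0.347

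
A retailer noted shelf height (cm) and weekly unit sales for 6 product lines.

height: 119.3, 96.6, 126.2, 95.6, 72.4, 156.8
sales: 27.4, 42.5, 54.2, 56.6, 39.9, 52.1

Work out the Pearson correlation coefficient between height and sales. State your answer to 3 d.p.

n = 6, Σx = 666.9, Σy = 272.7, Σx² = 78457.85, Σy² = 13004.63, Σxy = 30683.36
nΣxy − ΣxΣy = 184100.16 − 181863.63 = 2236.53
nΣx² − (Σx)² = 470747.1 − 444755.61 = 25991.49; nΣy² − (Σy)² = 78027.78 − 74365.29 = 3662.49
r = 2236.53 / √(25991.49 × 3662.49) = 2236.53 / 9756.7193 ≈ 0.229

0.229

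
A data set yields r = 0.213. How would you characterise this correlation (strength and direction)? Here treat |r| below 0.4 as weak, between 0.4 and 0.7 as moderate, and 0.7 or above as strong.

weak positive

r = 0.213 > 0 so the relationship is positive.
|r| = 0.213, which falls in the weak range.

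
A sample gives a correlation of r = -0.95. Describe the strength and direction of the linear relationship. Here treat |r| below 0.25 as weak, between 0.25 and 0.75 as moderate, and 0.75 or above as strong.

r = -0.95 < 0 so the relationship is negative.
|r| = 0.95, which falls in the strong range.

strong negative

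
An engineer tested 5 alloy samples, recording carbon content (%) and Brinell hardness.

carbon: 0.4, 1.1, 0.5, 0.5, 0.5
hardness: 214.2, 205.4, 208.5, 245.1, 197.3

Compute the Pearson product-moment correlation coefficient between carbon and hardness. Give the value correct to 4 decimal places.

n = 5, Σx = 3, Σy = 1070.5, Σx² = 2.12, Σy² = 230544.35, Σxy = 637.07
nΣxy − ΣxΣy = 3185.35 − 3211.5 = -26.15
nΣx² − (Σx)² = 10.6 − 9 = 1.6; nΣy² − (Σy)² = 1152721.75 − 1145970.25 = 6751.5
r = -26.15 / √(1.6 × 6751.5) = -26.15 / 103.9346 ≈ -0.2516

-0.2516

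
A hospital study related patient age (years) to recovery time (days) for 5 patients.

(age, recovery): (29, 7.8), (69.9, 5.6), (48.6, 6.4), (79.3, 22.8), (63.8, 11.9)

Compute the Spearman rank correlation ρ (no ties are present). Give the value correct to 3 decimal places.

0.300

Rank age: 1, 4, 2, 5, 3
Rank recovery: 3, 1, 2, 5, 4
d = rank(age) − rank(recovery): -2, 3, 0, 0, -1; Σd² = 14
ρ = 1 − 6Σd² / [n(n²−1)] = 1 − 6×14 / (5×24) = 1 − 84/120 ≈ 0.300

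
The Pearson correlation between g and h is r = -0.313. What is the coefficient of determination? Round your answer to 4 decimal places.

0.0980

r² = (-0.313)² = 0.0980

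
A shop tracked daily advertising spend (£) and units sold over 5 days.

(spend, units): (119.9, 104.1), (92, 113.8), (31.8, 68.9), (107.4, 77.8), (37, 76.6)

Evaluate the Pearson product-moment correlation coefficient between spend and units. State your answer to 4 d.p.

n = 5, Σx = 388.1, Σy = 441.2, Σx² = 36755.01, Σy² = 40454.86, Σxy = 36332.13
nΣxy − ΣxΣy = 181660.65 − 171229.72 = 10430.93
nΣx² − (Σx)² = 183775.05 − 150621.61 = 33153.44; nΣy² − (Σy)² = 202274.3 − 194657.44 = 7616.86
r = 10430.93 / √(33153.44 × 7616.86) = 10430.93 / 15891.0387 ≈ 0.6564

0.6564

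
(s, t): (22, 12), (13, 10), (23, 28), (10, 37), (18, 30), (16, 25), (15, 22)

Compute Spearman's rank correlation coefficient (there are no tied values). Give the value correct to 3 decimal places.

-0.036

Rank s: 6, 2, 7, 1, 5, 4, 3
Rank t: 2, 1, 5, 7, 6, 4, 3
d = rank(s) − rank(t): 4, 1, 2, -6, -1, 0, 0; Σd² = 58
ρ = 1 − 6Σd² / [n(n²−1)] = 1 − 6×58 / (7×48) = 1 − 348/336 ≈ -0.036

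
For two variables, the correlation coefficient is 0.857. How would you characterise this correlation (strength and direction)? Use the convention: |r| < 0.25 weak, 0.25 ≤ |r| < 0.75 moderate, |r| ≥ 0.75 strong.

strong positive

r = 0.857 > 0 so the relationship is positive.
|r| = 0.857, which falls in the strong range.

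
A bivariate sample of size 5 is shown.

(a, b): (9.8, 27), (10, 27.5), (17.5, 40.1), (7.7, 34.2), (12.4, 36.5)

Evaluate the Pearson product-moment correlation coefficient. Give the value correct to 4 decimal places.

0.6958

n = 5, Σa = 57.4, Σb = 165.3, Σa² = 715.34, Σb² = 5595.15, Σab = 1957.29
nΣab − ΣaΣb = 9786.45 − 9488.22 = 298.23
nΣa² − (Σa)² = 3576.7 − 3294.76 = 281.94; nΣb² − (Σb)² = 27975.75 − 27324.09 = 651.66
r = 298.23 / √(281.94 × 651.66) = 298.23 / 428.6362 ≈ 0.6958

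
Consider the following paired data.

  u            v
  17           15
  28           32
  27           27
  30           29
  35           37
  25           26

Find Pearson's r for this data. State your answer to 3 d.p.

0.969

n = 6, Σu = 162, Σv = 166, Σu² = 4552, Σv² = 4864, Σuv = 4695
nΣuv − ΣuΣv = 28170 − 26892 = 1278
nΣu² − (Σu)² = 27312 − 26244 = 1068; nΣv² − (Σv)² = 29184 − 27556 = 1628
r = 1278 / √(1068 × 1628) = 1278 / 1318.5993 ≈ 0.969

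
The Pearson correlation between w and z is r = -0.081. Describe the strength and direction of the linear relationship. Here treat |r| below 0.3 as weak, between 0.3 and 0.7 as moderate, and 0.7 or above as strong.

r = -0.081 < 0 so the relationship is negative.
|r| = 0.081, which falls in the weak range.

weak negative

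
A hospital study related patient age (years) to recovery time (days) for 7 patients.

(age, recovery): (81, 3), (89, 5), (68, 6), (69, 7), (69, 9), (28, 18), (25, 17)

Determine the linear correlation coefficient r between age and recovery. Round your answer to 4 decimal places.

n = 7, Σx = 429, Σy = 65, Σx² = 30037, Σy² = 813, Σxy = 3129
nΣxy − ΣxΣy = 21903 − 27885 = -5982
nΣx² − (Σx)² = 210259 − 184041 = 26218; nΣy² − (Σy)² = 5691 − 4225 = 1466
r = -5982 / √(26218 × 1466) = -5982 / 6199.6442 ≈ -0.9649

-0.9649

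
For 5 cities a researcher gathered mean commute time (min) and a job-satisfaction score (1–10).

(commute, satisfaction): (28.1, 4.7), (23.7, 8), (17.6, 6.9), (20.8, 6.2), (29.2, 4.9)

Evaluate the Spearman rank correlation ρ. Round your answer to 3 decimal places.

-0.600

Rank commute: 4, 3, 1, 2, 5
Rank satisfaction: 1, 5, 4, 3, 2
d = rank(commute) − rank(satisfaction): 3, -2, -3, -1, 3; Σd² = 32
ρ = 1 − 6Σd² / [n(n²−1)] = 1 − 6×32 / (5×24) = 1 − 192/120 ≈ -0.600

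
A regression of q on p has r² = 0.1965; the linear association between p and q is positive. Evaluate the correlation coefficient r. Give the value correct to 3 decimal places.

0.443

|r| = √0.1965 = 0.443
The association is positive, so r = 0.443.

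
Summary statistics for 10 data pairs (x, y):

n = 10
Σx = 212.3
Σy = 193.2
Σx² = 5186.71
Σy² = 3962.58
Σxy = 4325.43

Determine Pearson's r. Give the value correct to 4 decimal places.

r = (nΣxy − ΣxΣy) / √[(nΣx² − (Σx)²)(nΣy² − (Σy)²)]
Numerator: 10×4325.43 − 212.3×193.2 = 2237.94
Denominator: √[(51867.1 − 45071.29)(39625.8 − 37326.24)] = √[6795.81 × 2299.56] = 3953.1472
r = 2237.94 / 3953.1472 ≈ 0.5661

0.5661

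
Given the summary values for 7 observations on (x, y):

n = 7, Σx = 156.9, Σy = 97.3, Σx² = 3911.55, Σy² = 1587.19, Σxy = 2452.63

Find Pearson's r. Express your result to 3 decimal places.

0.893

r = (nΣxy − ΣxΣy) / √[(nΣx² − (Σx)²)(nΣy² − (Σy)²)]
Numerator: 7×2452.63 − 156.9×97.3 = 1902.04
Denominator: √[(27380.85 − 24617.61)(11110.33 − 9467.29)] = √[2763.24 × 1643.04] = 2130.7543
r = 1902.04 / 2130.7543 ≈ 0.893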